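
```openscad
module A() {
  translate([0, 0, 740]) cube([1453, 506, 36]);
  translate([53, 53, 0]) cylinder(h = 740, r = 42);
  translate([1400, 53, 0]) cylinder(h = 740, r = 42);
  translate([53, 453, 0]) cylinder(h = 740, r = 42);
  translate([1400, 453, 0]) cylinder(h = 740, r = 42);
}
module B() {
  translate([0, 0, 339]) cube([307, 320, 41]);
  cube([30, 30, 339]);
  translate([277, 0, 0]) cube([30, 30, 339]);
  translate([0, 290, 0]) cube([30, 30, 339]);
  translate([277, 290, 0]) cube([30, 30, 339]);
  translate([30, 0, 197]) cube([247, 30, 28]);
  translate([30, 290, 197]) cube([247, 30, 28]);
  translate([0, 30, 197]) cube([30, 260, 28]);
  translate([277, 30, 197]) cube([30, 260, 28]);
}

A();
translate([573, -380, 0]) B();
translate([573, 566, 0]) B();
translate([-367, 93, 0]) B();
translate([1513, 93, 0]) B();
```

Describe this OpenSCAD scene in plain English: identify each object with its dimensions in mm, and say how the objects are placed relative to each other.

A is a rectangular dining table. The top is 1453×506×36 mm with its upper surface at z = 776 mm. It stands on four round legs of 84 mm diameter, each leg's bounding box inset 11 mm from the nearest pair of top edges, running from the floor to the underside of the top.

B is a four-legged stool. The seat is 307×320 mm, 41 mm thick, top at z = 380 mm. It stands on four square legs, each 30×30 mm in cross-section, from z = 0 to the seat underside, each flush with a corner of the seat. Four stretchers, 30 mm wide and 28 mm tall, connect adjacent legs with their undersides at z = 197 mm, each running between the inner faces of the legs it joins and aligned with the legs' outer faces on the other axis.

Four stools sit around the table at the −y, +y, −x, +x sides.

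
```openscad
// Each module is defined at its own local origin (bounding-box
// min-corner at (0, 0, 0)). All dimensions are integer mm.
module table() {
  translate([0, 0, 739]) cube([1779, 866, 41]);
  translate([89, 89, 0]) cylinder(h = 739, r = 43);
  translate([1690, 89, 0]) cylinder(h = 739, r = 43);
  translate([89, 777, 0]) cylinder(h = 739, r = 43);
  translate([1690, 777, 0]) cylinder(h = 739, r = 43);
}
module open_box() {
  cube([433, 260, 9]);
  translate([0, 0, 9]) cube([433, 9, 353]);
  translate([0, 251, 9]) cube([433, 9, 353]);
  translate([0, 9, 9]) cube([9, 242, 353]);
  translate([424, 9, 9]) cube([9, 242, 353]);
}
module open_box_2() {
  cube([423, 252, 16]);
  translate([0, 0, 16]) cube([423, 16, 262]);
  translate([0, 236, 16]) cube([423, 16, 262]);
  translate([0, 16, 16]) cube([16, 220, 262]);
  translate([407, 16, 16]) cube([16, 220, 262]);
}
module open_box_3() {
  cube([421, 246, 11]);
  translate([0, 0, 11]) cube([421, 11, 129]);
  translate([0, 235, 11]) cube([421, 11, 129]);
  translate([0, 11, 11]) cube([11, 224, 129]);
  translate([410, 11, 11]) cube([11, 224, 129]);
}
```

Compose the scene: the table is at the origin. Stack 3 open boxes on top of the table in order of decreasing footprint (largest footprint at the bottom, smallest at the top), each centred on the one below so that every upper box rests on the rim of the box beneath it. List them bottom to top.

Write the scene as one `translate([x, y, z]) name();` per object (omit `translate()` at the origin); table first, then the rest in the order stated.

table();
translate([673, 303, 780]) open_box();
translate([678, 307, 1142]) open_box_2();
translate([679, 310, 1420]) open_box_3();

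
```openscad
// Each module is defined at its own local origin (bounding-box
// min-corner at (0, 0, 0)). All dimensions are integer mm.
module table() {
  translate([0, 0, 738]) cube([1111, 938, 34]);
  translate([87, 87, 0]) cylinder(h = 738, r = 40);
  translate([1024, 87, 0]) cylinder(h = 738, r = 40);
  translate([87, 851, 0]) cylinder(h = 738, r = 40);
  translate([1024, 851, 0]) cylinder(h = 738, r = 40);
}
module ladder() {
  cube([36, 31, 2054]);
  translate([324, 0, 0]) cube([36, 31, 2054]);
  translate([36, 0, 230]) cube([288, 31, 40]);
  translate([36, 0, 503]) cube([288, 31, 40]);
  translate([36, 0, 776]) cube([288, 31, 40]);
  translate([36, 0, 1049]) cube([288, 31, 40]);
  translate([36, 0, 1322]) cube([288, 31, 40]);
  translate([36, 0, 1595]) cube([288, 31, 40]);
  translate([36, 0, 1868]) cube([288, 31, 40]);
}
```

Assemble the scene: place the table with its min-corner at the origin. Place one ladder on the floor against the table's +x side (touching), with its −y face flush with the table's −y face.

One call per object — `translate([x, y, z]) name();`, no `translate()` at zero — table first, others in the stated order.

table();
translate([1111, 0, 0]) ladder();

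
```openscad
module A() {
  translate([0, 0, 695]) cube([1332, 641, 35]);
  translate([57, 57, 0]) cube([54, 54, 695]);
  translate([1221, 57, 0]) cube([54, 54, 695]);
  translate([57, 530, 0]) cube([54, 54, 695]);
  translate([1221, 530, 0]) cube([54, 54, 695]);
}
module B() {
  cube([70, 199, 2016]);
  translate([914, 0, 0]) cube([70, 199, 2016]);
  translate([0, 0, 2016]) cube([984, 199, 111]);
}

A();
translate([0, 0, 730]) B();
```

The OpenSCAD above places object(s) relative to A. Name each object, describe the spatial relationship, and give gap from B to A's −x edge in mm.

The door frame's min-x is at 0; the table's min-x is 0; gap = 0 mm.

A is a table. B is a door frame. The door frame is on top of the table. The gap from the door frame to the table's −x edge is 0 mm.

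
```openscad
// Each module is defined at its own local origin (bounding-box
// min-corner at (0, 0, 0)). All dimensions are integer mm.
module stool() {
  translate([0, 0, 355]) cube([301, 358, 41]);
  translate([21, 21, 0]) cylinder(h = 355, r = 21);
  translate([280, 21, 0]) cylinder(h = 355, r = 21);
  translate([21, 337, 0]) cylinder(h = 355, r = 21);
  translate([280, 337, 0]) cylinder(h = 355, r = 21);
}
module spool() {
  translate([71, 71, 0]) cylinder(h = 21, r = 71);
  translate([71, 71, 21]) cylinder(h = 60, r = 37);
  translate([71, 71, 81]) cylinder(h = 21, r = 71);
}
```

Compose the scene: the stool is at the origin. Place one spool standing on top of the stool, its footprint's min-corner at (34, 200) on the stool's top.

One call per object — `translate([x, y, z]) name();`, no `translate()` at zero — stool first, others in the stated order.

stool();
translate([34, 200, 396]) spool();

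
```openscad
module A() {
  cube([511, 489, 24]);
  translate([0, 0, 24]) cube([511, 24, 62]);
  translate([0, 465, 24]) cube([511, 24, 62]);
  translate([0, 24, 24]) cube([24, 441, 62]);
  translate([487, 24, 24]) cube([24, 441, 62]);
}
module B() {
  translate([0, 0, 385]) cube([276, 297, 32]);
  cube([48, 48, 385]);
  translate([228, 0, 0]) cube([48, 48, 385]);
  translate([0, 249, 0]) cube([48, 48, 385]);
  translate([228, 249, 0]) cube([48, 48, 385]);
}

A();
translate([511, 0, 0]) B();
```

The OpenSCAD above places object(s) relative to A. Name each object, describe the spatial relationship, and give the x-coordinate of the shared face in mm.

The open box's +x face and the stool's −x face are both at x = 511 mm.

A is an open box. B is a stool. The stool is against the open box's +x side, with their −y faces flush. The x-coordinate of the shared face is 511 mm.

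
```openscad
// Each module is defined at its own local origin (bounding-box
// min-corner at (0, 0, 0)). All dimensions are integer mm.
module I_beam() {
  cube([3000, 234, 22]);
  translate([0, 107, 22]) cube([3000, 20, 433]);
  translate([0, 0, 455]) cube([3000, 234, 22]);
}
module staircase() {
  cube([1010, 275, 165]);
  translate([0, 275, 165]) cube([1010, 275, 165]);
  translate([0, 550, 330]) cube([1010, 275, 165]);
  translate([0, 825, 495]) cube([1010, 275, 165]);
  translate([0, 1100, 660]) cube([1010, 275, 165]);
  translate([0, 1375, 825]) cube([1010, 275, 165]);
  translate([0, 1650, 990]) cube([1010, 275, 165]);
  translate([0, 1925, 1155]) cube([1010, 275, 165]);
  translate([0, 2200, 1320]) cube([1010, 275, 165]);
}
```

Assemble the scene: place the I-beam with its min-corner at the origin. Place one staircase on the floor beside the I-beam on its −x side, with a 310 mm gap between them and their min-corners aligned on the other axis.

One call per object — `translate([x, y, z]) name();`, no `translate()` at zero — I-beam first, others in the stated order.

I_beam();
translate([-1320, 0, 0]) staircase();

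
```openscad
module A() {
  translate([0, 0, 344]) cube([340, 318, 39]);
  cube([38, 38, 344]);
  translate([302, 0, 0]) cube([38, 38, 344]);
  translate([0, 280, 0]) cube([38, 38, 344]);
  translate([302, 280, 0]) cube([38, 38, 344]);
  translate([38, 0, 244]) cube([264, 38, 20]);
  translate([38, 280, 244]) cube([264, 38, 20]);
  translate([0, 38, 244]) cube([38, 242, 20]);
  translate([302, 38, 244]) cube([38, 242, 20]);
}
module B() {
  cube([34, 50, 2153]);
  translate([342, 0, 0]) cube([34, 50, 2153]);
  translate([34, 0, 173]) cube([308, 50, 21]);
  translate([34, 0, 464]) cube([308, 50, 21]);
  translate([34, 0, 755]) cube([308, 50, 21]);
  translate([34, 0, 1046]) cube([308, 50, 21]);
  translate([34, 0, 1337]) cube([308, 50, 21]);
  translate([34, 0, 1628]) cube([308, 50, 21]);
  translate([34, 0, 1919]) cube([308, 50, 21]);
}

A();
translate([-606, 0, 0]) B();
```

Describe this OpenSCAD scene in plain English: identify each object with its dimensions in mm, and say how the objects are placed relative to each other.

A is a four-legged stool. The seat is a 340×318×39 mm slab whose top surface is at z = 383 mm; four square legs, each 38×38 mm in cross-section, run from the floor (z = 0) to the underside of the seat, each flush with a corner of the seat. Four stretchers, 38 mm wide and 20 mm tall, connect adjacent legs with their undersides at z = 244 mm, each running between the inner faces of the legs it joins and aligned with the legs' outer faces on the other axis.

B is a wooden ladder with two side rails of 34×50 mm section and 2153 mm height, set 376 mm apart overall. Between them run 7 rectangular rungs (50 mm deep, 21 mm thick), front faces flush with the rails' −y face. The bottom of the first rung is 173 mm above the floor and each subsequent rung is 291 mm higher than the one below.

The ladder is on the floor beside the stool on its −x side.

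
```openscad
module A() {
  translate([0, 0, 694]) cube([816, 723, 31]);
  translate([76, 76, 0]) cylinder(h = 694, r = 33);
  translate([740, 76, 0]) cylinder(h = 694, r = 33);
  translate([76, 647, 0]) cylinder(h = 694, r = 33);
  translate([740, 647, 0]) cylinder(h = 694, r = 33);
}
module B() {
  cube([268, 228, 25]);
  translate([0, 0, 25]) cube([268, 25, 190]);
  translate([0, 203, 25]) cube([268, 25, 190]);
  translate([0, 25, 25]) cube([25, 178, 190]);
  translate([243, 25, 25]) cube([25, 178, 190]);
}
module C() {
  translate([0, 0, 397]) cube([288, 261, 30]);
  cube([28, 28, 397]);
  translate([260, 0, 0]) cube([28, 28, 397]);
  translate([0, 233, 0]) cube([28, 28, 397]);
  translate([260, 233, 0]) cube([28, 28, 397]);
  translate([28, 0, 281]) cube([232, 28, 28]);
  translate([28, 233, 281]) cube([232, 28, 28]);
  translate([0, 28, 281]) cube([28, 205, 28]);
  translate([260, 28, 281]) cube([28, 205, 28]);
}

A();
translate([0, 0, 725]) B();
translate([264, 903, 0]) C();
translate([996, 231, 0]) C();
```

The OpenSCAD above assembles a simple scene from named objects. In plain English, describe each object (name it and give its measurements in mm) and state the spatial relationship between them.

A is a table with a 816×723 mm rectangular top, 31 mm thick, top surface at z = 725 mm, supported by four round legs of 66 mm diameter, each leg's bounding box inset 43 mm from the nearest pair of top edges, running from the floor.

B is an open storage box with external size 268×228×215 mm and wall thickness 25 mm (the base is also 25 mm thick). The base covers the whole footprint; the four walls stand on the base, with the y-facing walls full-width and the x-facing walls fitting between their inner faces.

C is a four-legged stool. The seat is 288×261 mm, 30 mm thick, top at z = 427 mm. It stands on four square legs, each 28×28 mm in cross-section, from z = 0 to the seat underside, each flush with a corner of the seat. Four stretchers, 28 mm wide and 28 mm tall, connect adjacent legs with their undersides at z = 281 mm, each running between the inner faces of the legs it joins and aligned with the legs' outer faces on the other axis.

The open box is on top of the table. Two stools sit around the table at the +y, +x sides.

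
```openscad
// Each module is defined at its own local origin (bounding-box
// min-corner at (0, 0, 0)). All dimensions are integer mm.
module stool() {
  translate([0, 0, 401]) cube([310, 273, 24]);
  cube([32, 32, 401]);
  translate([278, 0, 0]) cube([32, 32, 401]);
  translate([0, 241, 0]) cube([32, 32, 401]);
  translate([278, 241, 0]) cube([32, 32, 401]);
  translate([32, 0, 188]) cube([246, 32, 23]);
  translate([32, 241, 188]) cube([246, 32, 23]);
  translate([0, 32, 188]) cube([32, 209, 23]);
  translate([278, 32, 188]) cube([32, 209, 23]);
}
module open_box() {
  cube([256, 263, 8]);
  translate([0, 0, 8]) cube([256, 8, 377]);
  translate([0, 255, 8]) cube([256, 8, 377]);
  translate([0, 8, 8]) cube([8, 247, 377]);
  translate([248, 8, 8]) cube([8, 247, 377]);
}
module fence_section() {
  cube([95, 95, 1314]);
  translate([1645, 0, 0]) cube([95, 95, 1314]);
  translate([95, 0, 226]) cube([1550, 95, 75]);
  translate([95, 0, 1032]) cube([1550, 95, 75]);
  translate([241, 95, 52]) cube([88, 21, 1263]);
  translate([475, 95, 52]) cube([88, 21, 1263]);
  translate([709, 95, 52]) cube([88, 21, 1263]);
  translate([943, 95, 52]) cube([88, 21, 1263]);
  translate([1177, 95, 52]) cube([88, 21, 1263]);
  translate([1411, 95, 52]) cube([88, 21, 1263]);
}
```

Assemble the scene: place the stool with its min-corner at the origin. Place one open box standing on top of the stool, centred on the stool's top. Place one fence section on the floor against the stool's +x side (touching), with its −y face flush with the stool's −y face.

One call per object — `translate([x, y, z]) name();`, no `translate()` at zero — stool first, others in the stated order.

stool();
translate([27, 5, 425]) open_box();
translate([310, 0, 0]) fence_section();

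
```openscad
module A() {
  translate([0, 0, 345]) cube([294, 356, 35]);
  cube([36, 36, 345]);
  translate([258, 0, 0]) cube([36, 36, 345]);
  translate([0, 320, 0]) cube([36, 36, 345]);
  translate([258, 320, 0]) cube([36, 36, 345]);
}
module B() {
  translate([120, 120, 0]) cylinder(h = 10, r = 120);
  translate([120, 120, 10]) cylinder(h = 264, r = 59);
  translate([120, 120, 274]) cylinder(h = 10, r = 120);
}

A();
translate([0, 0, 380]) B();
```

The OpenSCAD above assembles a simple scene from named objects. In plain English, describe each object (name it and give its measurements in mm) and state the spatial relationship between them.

A is a four-legged stool. The seat is a 294×356×35 mm slab whose top surface is at z = 380 mm; four square legs, each 36×36 mm in cross-section, run from the floor (z = 0) to the underside of the seat, each flush with a corner of the seat.

B is a spool: two coaxial disc flanges of radius 120 mm and thickness 10 mm, joined by a core cylinder of radius 59 mm and height 264 mm. The lower flange rests on z = 0 and the three cylinders share a vertical axis.

The spool is on top of the stool.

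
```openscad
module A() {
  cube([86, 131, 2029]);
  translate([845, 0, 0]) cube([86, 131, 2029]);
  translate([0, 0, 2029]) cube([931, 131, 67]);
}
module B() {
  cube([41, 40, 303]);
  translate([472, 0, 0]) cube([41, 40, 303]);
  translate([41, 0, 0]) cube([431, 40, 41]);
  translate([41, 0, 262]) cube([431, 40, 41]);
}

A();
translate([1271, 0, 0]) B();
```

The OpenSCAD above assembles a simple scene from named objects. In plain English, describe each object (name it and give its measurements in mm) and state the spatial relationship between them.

A is a door frame. The clear opening is 759 mm wide and 2029 mm high. Two 86 mm wide jambs, 131 mm deep, stand either side of the opening from the floor to the top of the opening. A 67 mm thick head sits across the top of both jambs, spanning the full outside width of the frame.

B is a rectangular picture frame lying in the x–z plane (depth along y). The opening is 431 mm wide (x) by 221 mm tall (z), surrounded by a border 41 mm wide on all four sides. The frame is 40 mm deep and is made of two full-height vertical stiles with two horizontal rails fitted between them.

The picture frame is on the floor beside the door frame on its +x side.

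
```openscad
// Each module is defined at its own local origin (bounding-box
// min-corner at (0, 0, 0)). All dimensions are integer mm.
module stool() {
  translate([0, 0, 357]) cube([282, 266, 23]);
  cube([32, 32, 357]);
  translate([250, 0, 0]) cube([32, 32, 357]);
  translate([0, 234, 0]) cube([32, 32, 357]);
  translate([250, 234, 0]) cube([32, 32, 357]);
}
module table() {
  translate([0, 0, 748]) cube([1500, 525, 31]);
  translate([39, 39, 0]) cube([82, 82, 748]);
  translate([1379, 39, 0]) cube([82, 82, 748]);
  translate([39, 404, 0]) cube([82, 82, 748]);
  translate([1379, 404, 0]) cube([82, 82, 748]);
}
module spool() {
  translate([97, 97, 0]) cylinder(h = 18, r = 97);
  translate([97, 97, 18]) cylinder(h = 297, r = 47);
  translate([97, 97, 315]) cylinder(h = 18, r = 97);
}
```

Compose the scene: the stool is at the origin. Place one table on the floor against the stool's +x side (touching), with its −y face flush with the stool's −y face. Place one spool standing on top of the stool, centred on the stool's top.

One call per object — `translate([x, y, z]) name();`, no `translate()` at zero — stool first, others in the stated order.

stool();
translate([282, 0, 0]) table();
translate([44, 36, 380]) spool();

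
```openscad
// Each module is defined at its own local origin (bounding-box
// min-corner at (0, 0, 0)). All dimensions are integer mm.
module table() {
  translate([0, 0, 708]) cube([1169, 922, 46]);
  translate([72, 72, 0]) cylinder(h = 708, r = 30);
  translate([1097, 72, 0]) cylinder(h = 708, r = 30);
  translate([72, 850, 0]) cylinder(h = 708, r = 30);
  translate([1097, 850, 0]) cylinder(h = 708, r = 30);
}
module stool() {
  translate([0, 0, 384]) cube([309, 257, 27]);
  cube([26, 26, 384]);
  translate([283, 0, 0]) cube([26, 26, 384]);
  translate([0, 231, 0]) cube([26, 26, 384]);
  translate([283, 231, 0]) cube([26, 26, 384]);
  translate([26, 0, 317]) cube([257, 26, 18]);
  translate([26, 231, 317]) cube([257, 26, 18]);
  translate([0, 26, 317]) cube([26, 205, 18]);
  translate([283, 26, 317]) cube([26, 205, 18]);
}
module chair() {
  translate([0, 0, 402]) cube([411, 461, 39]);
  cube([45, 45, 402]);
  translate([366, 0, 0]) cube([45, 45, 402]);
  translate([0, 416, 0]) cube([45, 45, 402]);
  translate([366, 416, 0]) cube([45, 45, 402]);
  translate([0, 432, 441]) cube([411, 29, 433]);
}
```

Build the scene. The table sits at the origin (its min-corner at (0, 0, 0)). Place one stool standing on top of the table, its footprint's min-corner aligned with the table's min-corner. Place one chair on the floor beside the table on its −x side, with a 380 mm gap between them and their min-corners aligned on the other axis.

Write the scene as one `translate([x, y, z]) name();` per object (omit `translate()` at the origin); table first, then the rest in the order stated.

table();
translate([0, 0, 754]) stool();
translate([-791, 0, 0]) chair();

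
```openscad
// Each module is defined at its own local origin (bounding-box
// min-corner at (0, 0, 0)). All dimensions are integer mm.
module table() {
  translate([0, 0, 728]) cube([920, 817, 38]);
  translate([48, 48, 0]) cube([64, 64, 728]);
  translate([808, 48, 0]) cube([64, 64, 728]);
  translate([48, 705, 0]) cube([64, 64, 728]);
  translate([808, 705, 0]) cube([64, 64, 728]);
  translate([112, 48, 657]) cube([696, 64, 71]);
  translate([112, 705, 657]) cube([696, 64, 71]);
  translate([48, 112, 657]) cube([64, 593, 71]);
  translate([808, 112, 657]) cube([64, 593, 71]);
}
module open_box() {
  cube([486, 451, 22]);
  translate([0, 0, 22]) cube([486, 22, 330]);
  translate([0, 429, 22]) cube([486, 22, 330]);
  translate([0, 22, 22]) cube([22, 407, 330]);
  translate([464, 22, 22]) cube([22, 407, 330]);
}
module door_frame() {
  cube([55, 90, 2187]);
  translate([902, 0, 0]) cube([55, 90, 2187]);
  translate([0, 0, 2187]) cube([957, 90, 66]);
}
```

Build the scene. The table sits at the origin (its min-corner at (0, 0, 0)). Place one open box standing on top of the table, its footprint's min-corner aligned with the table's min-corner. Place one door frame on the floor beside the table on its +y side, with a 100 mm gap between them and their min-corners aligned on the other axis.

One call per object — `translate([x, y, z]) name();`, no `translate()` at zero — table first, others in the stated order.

table();
translate([0, 0, 766]) open_box();
translate([0, 917, 0]) door_frame();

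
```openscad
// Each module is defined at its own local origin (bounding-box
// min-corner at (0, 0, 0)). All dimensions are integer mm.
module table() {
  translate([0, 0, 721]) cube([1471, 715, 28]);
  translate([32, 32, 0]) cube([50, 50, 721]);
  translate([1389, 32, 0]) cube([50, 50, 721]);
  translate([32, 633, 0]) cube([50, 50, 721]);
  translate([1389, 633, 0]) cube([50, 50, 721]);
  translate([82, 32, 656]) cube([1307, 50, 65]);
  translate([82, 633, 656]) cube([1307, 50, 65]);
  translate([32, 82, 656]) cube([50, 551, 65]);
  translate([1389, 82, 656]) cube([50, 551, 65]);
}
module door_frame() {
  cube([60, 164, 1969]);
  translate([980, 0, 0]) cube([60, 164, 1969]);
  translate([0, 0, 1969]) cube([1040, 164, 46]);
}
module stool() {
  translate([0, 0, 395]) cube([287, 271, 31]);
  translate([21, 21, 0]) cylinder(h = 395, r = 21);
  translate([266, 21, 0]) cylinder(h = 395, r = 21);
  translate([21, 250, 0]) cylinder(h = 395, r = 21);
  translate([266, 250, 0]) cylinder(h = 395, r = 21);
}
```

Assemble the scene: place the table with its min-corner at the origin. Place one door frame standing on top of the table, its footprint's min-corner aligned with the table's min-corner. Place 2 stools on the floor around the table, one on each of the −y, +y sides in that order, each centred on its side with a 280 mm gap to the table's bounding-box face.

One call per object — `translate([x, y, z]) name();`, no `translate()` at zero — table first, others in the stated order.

table();
translate([0, 0, 749]) door_frame();
translate([592, -551, 0]) stool();
translate([592, 995, 0]) stool();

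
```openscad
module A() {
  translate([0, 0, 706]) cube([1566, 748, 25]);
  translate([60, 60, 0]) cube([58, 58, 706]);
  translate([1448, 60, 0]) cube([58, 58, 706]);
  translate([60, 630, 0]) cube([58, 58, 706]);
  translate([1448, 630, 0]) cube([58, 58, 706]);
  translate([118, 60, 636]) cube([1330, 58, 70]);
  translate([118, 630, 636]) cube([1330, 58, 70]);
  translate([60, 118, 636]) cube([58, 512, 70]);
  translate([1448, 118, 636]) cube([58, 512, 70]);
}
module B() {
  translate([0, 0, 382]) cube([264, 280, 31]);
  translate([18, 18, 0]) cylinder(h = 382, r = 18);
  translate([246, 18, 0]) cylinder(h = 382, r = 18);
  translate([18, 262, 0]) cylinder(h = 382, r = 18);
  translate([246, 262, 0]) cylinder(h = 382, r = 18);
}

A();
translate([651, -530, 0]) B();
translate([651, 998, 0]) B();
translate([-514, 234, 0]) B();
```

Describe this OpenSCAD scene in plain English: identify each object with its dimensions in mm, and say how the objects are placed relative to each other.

A is a table: top 1566 mm (x) × 748 mm (y), 25 mm thick, upper face at z = 731 mm, on four 58×58 mm square legs, each inset 60 mm from the nearest pair of top edges, running from z = 0 to the bottom of the top. Four apron rails, 58 mm thick and 70 mm tall, run between adjacent legs with their top edges flush with the underside of the top and their outer faces flush with the legs' outer faces.

B is a four-legged stool. The seat is a 264×280×31 mm slab whose top surface is at z = 413 mm; four round legs, each 36 mm in diameter, run from the floor (z = 0) to the underside of the seat, each leg's axis is inset half a diameter from the nearest pair of seat edges (so the leg's bounding box is flush with the corner).

Three stools sit around the table at the −y, +y, −x sides.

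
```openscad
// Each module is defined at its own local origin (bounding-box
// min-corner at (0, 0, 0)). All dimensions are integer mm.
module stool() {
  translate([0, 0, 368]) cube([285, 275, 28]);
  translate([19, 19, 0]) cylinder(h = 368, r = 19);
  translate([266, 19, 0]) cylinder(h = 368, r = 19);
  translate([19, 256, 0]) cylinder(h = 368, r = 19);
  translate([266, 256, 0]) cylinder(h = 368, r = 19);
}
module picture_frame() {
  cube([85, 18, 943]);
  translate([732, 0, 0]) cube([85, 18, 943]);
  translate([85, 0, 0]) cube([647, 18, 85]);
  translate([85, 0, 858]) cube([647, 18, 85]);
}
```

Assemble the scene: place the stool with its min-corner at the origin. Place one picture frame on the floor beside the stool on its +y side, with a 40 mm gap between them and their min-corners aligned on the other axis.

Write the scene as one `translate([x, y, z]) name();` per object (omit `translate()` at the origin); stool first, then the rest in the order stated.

stool();
translate([0, 315, 0]) picture_frame();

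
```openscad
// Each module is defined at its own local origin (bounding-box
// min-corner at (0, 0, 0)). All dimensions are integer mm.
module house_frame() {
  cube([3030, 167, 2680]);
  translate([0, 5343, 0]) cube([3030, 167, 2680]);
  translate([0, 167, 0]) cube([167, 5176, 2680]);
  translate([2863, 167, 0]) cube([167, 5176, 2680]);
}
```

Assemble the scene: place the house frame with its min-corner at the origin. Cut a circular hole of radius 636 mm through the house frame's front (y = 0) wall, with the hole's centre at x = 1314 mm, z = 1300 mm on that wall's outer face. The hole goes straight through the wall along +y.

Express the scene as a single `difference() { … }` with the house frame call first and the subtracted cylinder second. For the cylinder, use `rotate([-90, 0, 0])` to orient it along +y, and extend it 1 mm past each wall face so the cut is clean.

difference() {
  house_frame();
  translate([1314, -1, 1300]) rotate([-90, 0, 0]) cylinder(h = 169, r = 636);
}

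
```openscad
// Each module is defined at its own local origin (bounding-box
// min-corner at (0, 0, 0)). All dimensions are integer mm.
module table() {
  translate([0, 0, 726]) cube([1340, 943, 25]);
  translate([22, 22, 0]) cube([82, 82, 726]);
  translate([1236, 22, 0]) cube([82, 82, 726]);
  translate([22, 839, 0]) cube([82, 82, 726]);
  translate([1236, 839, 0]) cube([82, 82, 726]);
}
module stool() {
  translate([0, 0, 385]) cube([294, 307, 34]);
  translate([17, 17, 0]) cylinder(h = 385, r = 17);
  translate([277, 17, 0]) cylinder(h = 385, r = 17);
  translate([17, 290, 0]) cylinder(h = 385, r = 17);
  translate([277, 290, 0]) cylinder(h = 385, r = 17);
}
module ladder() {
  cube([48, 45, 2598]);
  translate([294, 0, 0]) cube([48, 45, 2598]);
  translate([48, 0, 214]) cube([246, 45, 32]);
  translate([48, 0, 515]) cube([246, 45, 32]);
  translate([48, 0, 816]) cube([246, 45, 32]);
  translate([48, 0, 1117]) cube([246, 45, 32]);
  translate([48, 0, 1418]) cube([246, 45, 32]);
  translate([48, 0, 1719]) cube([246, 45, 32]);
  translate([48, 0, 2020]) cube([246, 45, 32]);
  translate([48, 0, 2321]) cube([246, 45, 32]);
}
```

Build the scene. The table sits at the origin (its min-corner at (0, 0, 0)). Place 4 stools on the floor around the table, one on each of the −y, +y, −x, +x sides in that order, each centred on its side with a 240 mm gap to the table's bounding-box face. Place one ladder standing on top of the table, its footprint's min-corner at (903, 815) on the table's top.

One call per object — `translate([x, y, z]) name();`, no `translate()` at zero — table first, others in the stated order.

table();
translate([523, -547, 0]) stool();
translate([523, 1183, 0]) stool();
translate([-534, 318, 0]) stool();
translate([1580, 318, 0]) stool();
translate([903, 815, 751]) ladder();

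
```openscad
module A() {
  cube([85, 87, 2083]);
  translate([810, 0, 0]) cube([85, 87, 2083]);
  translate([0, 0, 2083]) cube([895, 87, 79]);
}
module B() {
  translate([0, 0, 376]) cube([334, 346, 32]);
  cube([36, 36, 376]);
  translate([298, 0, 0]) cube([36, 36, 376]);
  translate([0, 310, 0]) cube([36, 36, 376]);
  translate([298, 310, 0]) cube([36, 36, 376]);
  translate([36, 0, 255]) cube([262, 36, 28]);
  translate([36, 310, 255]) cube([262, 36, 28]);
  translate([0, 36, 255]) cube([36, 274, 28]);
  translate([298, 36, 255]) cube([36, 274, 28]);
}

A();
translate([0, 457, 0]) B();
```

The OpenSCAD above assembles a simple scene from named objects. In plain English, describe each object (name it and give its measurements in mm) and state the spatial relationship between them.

A is a rectangular door frame: two vertical jambs of 85×87 mm section, 2083 mm tall, with a clear opening 725 mm wide between their inner faces. A header 79 mm tall and 87 mm deep lies on top of the jambs and spans the full outside width.

B is a simple wooden stool: a rectangular seat 334 mm (x) by 346 mm (y), 32 mm thick, top face at z = 408 mm, on four square legs, each 36×36 mm in cross-section. The legs rest on z = 0, each flush with a corner of the seat. Four stretchers, 36 mm wide and 28 mm tall, connect adjacent legs with their undersides at z = 255 mm, each running between the inner faces of the legs it joins and aligned with the legs' outer faces on the other axis.

The stool is on the floor beside the door frame on its +y side.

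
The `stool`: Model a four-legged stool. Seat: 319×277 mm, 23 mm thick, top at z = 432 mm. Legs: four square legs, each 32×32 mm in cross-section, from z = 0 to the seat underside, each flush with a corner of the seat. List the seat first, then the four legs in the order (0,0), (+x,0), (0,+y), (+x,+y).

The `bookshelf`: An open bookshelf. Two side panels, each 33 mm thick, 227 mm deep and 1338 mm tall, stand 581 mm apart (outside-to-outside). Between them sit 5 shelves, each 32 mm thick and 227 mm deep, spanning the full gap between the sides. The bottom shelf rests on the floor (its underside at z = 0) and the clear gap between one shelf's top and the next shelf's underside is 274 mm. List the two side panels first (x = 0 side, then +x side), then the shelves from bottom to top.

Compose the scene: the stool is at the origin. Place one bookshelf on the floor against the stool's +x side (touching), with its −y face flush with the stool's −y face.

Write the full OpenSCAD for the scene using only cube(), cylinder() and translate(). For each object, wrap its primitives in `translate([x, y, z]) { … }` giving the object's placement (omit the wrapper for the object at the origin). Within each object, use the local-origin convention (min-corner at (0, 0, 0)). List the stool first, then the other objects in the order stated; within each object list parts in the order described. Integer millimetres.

translate([0, 0, 409]) cube([319, 277, 23]);
cube([32, 32, 409]);
translate([287, 0, 0]) cube([32, 32, 409]);
translate([0, 245, 0]) cube([32, 32, 409]);
translate([287, 245, 0]) cube([32, 32, 409]);
translate([319, 0, 0]) {
  cube([33, 227, 1338]);
  translate([548, 0, 0]) cube([33, 227, 1338]);
  translate([33, 0, 0]) cube([515, 227, 32]);
  translate([33, 0, 306]) cube([515, 227, 32]);
  translate([33, 0, 612]) cube([515, 227, 32]);
  translate([33, 0, 918]) cube([515, 227, 32]);
  translate([33, 0, 1224]) cube([515, 227, 32]);
}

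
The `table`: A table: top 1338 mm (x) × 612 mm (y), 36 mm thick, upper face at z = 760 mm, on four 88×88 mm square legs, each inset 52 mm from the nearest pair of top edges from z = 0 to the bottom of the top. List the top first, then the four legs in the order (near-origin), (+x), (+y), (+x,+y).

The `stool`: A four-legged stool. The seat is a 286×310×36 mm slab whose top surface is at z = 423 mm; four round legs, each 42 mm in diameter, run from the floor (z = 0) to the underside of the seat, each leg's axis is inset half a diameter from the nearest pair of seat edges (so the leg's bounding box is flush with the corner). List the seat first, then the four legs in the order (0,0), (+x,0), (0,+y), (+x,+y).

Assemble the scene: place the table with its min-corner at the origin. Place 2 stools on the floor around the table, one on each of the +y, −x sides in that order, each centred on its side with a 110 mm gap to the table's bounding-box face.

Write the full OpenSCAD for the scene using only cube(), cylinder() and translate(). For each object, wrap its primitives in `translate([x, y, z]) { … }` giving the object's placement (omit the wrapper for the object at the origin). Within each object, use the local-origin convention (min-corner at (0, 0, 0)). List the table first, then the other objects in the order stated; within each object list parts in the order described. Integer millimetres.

translate([0, 0, 724]) cube([1338, 612, 36]);
translate([52, 52, 0]) cube([88, 88, 724]);
translate([1198, 52, 0]) cube([88, 88, 724]);
translate([52, 472, 0]) cube([88, 88, 724]);
translate([1198, 472, 0]) cube([88, 88, 724]);
translate([526, 722, 0]) {
  translate([0, 0, 387]) cube([286, 310, 36]);
  translate([21, 21, 0]) cylinder(h = 387, r = 21);
  translate([265, 21, 0]) cylinder(h = 387, r = 21);
  translate([21, 289, 0]) cylinder(h = 387, r = 21);
  translate([265, 289, 0]) cylinder(h = 387, r = 21);
}
translate([-396, 151, 0]) {
  translate([0, 0, 387]) cube([286, 310, 36]);
  translate([21, 21, 0]) cylinder(h = 387, r = 21);
  translate([265, 21, 0]) cylinder(h = 387, r = 21);
  translate([21, 289, 0]) cylinder(h = 387, r = 21);
  translate([265, 289, 0]) cylinder(h = 387, r = 21);
}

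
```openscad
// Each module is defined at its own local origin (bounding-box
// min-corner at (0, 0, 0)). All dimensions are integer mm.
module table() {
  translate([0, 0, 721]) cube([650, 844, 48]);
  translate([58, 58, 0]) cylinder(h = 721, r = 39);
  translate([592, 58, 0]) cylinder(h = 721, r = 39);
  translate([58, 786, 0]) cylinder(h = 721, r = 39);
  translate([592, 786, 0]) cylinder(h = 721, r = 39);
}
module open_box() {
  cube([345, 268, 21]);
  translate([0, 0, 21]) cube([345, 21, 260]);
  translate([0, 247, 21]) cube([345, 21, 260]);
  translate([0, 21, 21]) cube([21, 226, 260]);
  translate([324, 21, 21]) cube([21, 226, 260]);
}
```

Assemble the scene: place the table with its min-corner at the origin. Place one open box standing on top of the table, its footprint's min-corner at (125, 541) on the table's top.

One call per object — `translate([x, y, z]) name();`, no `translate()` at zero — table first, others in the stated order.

table();
translate([125, 541, 769]) open_box();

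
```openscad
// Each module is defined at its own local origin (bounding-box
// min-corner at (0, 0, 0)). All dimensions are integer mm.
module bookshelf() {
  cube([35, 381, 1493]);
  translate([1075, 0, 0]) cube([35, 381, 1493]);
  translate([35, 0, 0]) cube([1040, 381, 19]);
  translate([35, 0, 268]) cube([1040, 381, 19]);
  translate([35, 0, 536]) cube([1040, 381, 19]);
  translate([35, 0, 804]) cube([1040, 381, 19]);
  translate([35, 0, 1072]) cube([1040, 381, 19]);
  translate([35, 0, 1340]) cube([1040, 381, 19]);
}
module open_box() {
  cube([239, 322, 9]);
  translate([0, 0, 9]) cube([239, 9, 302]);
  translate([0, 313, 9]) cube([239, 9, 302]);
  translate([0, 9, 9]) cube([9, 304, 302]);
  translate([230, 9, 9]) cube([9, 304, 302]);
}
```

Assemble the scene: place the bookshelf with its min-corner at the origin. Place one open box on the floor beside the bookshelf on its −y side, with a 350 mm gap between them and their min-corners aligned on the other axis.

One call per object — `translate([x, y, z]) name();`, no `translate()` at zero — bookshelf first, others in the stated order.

bookshelf();
translate([0, -672, 0]) open_box();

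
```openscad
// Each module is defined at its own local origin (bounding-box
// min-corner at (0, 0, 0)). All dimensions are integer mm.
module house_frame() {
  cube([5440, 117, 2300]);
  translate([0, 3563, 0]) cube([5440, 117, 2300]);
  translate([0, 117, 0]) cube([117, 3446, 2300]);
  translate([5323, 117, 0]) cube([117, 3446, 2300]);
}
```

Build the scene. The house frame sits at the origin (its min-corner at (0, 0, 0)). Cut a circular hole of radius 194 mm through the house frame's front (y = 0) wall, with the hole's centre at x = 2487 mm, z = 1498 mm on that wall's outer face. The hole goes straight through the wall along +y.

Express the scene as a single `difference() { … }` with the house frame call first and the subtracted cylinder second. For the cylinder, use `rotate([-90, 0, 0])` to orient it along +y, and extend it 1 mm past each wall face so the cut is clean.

difference() {
  house_frame();
  translate([2487, -1, 1498]) rotate([-90, 0, 0]) cylinder(h = 119, r = 194);
}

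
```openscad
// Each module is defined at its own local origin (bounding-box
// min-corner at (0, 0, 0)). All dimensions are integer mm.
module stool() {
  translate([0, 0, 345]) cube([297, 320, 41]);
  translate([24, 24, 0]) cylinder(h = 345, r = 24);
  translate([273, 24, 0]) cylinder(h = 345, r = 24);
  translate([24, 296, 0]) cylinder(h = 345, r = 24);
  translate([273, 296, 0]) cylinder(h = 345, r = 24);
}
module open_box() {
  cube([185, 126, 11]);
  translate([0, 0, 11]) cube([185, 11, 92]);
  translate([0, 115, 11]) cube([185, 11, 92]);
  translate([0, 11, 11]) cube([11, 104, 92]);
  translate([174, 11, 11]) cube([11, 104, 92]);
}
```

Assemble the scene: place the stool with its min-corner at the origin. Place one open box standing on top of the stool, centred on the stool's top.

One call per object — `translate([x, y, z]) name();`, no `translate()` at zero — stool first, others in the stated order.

stool();
translate([56, 97, 386]) open_box();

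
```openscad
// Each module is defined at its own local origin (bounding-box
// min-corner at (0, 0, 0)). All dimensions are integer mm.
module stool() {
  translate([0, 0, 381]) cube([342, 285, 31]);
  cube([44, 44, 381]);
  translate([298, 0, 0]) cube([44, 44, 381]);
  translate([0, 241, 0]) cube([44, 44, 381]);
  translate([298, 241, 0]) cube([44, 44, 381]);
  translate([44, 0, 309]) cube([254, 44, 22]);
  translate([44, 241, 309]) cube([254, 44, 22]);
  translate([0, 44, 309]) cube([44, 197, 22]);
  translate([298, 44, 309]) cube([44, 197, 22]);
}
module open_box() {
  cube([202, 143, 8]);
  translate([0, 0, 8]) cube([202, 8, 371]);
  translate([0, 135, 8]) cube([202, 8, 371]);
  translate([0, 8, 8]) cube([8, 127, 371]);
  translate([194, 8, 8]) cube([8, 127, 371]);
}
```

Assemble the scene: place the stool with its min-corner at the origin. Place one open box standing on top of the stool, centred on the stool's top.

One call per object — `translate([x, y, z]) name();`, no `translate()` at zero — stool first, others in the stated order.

stool();
translate([70, 71, 412]) open_box();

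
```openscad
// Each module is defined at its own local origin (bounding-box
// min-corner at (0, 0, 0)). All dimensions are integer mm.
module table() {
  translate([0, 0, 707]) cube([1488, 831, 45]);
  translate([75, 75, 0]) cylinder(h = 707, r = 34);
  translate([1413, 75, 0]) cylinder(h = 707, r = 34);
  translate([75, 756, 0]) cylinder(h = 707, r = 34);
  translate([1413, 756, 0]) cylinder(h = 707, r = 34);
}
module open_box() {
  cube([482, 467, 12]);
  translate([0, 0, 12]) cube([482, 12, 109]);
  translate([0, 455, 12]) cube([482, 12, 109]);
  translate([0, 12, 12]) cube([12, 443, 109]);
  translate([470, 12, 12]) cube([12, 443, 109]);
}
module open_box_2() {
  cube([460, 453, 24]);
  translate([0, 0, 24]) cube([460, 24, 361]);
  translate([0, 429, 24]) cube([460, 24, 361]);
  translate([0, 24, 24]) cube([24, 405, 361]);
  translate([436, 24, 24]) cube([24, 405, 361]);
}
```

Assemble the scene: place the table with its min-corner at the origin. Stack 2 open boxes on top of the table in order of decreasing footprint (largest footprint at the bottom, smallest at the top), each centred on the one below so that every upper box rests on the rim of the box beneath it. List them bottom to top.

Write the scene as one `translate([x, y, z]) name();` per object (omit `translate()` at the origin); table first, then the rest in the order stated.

table();
translate([503, 182, 752]) open_box();
translate([514, 189, 873]) open_box_2();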